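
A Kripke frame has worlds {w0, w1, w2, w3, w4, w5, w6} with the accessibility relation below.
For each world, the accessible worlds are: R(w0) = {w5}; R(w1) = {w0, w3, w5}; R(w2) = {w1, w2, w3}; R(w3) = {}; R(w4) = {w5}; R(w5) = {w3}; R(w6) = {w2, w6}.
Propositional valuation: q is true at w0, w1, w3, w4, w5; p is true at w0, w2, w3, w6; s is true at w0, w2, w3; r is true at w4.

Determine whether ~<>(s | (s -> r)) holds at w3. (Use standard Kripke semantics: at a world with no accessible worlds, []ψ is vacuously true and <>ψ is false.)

Yes

At w3: <>(s | (s -> r)) is false, so ~<>(s | (s -> r)) is true.
  At w3: no accessible worlds, so <>(s | (s -> r)) is false.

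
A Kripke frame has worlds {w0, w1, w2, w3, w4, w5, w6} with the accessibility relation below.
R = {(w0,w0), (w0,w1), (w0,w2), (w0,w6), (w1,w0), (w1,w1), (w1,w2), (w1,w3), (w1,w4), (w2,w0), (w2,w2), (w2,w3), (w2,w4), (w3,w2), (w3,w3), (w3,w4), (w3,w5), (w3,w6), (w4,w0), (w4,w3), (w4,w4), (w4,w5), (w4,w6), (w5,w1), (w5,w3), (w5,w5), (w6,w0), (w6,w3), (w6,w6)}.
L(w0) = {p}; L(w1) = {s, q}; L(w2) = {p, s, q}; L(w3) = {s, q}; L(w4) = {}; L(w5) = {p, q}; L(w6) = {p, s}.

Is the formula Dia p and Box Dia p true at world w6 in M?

Yes

At w6: Dia p is true, Box Dia p is true, so Dia p and Box Dia p is true.
  At w6: Dia p requires p at some successor in {w0, w3, w6}.
    p holds at w0, so Dia p is true at w6.
  At w6: Box Dia p requires Dia p at every successor {w0, w3, w6}.
      At w0: Dia p requires p at some successor in {w0, w1, w2, w6}.
        p holds at w0, so Dia p is true at w0.
      At w3: Dia p requires p at some successor in {w2, w3, w4, w5, w6}.
        p holds at w2, so Dia p is true at w3.
      At w6: Dia p requires p at some successor in {w0, w3, w6}.
        p holds at w0, so Dia p is true at w6.
  So Box Dia p is true at w6.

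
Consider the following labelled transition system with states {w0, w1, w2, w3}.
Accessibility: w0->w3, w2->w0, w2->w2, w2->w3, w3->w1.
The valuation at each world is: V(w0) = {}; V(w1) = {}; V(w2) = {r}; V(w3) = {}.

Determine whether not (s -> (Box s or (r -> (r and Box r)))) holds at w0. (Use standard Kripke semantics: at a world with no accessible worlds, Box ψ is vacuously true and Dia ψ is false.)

At w0: s -> (Box s or (r -> (r and Box r))) is true, so not (s -> (Box s or (r -> (r and Box r)))) is false.
  At w0: s is false, Box s or (r -> (r and Box r)) is true, so s -> (Box s or (r -> (r and Box r))) is true.
    At w0: Box s is false, r -> (r and Box r) is true, so Box s or (r -> (r and Box r)) is true.
      At w0: Box s requires s at every successor {w3}.
        s fails at w3, so Box s is false at w0.
      At w0: r is false, r and Box r is false, so r -> (r and Box r) is true.

No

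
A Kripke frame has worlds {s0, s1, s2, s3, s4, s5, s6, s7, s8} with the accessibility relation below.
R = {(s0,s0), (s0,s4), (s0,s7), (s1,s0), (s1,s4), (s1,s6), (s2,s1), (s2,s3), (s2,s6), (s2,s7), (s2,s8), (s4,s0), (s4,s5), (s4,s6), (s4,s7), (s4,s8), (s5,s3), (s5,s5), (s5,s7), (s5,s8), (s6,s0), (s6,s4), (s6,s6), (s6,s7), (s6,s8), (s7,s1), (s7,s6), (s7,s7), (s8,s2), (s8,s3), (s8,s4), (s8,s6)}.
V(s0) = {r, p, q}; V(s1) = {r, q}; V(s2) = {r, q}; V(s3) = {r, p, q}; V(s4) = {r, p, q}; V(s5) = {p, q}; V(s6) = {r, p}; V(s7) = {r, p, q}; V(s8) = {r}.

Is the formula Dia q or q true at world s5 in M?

At s5: Dia q is true, q is true, so Dia q or q is true.
  At s5: Dia q requires q at some successor in {s3, s5, s7, s8}.
    q holds at s3, so Dia q is true at s5.

Yes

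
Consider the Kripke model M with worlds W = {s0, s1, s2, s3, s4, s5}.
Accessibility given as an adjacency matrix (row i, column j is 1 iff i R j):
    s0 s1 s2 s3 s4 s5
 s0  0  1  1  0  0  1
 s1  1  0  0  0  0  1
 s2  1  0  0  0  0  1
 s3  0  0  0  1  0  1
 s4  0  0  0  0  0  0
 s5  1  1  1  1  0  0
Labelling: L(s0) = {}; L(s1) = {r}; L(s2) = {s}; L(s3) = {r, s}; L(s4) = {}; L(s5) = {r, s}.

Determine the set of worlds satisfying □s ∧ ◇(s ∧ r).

s3

Let φ = □s ∧ ◇(s ∧ r). Evaluate φ at each world:
  s0 (successors {s1, s2, s5}): φ is false.
  s1 (successors {s0, s5}): φ is false.
  s2 (successors {s0, s5}): φ is false.
  s3 (successors {s3, s5}): φ is true.
  s4 (successors ∅): φ is false.
  s5 (successors {s0, s1, s2, s3}): φ is false.
For instance, at s2:
  At s2: □s is false, ◇(s ∧ r) is true, so □s ∧ ◇(s ∧ r) is false.
    At s2: □s requires s at every successor {s0, s5}.
      s fails at s0, so □s is false at s2.
    At s2: ◇(s ∧ r) requires s ∧ r at some successor in {s0, s5}.
      s ∧ r holds at s5, so ◇(s ∧ r) is true at s2.
Satisfying worlds: {s3}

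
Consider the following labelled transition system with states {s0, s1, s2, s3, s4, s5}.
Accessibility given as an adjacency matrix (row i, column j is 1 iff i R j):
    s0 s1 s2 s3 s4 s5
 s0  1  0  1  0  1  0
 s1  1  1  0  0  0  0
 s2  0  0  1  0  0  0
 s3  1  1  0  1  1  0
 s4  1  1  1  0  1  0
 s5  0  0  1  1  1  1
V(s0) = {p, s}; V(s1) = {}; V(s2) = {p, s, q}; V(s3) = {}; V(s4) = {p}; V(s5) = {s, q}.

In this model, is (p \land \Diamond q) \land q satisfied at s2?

Recall that \Diamond ψ holds at a world iff ψ holds at some accessible world.
At s2: p \land \Diamond q is true, q is true, so (p \land \Diamond q) \land q is true.
  At s2: p is true, \Diamond q is true, so p \land \Diamond q is true.
    At s2: \Diamond q requires q at some successor in {s2}.
      q holds at s2, so \Diamond q is true at s2.

Yes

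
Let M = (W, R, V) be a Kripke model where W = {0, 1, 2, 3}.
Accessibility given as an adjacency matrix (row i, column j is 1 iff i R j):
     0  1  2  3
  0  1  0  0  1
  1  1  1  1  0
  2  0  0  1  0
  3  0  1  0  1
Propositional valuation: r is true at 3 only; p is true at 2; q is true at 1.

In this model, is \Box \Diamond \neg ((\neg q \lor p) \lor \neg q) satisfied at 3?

At 3: \Box \Diamond \neg ((\neg q \lor p) \lor \neg q) requires \Diamond \neg ((\neg q \lor p) \lor \neg q) at every successor {1, 3}.
    At 1: \Diamond \neg ((\neg q \lor p) \lor \neg q) requires \neg ((\neg q \lor p) \lor \neg q) at some successor in {0, 1, 2}.
      \neg ((\neg q \lor p) \lor \neg q) holds at 1, so \Diamond \neg ((\neg q \lor p) \lor \neg q) is true at 1.
    At 3: \Diamond \neg ((\neg q \lor p) \lor \neg q) requires \neg ((\neg q \lor p) \lor \neg q) at some successor in {1, 3}.
      \neg ((\neg q \lor p) \lor \neg q) holds at 1, so \Diamond \neg ((\neg q \lor p) \lor \neg q) is true at 3.
So \Box \Diamond \neg ((\neg q \lor p) \lor \neg q) is true at 3.

Yes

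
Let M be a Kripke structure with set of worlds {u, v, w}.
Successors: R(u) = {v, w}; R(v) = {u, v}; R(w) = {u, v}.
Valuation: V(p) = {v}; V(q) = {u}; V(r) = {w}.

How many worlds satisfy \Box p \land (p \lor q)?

0

Let φ = \Box p \land (p \lor q). Evaluate φ at each world:
  u (successors {v, w}): φ is false.
  v (successors {u, v}): φ is false.
  w (successors {u, v}): φ is false.
For instance, at w:
  At w: \Box p is false, p \lor q is false, so \Box p \land (p \lor q) is false.
    At w: \Box p requires p at every successor {u, v}.
      p fails at u, so \Box p is false at w.
Satisfying worlds: none.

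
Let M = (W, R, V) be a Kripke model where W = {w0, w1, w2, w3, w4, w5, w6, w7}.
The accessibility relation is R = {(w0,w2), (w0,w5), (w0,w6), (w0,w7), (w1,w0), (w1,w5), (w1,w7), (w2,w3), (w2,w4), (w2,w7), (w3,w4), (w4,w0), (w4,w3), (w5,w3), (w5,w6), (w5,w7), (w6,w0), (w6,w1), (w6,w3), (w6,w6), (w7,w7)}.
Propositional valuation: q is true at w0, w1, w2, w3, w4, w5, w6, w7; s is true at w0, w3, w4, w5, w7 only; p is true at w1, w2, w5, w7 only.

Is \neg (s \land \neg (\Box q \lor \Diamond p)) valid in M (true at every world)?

Yes

Let φ = \neg (s \land \neg (\Box q \lor \Diamond p)). Evaluate φ at each world:
  w0 (successors {w2, w5, w6, w7}): φ is true.
  w1 (successors {w0, w5, w7}): φ is true.
  w2 (successors {w3, w4, w7}): φ is true.
  w3 (successors {w4}): φ is true.
  w4 (successors {w0, w3}): φ is true.
  w5 (successors {w3, w6, w7}): φ is true.
  w6 (successors {w0, w1, w3, w6}): φ is true.
  w7 (successors {w7}): φ is true.
For instance, at w6:
  At w6: s \land \neg (\Box q \lor \Diamond p) is false, so \neg (s \land \neg (\Box q \lor \Diamond p)) is true.
    At w6: s is false, \neg (\Box q \lor \Diamond p) is false, so s \land \neg (\Box q \lor \Diamond p) is false.
      At w6: \Box q \lor \Diamond p is true, so \neg (\Box q \lor \Diamond p) is false.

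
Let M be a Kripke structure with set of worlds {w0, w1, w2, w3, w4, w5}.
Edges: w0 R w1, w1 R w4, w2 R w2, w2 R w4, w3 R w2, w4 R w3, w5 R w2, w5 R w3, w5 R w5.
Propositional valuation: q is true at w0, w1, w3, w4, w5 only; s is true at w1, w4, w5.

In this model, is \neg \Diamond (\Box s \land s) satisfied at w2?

At w2: \Diamond (\Box s \land s) is false, so \neg \Diamond (\Box s \land s) is true.
  At w2: \Diamond (\Box s \land s) requires \Box s \land s at some successor in {w2, w4}.
    At w2: \Box s \land s is false.
    At w4: \Box s \land s is false.
  So \Diamond (\Box s \land s) is false at w2.

Yes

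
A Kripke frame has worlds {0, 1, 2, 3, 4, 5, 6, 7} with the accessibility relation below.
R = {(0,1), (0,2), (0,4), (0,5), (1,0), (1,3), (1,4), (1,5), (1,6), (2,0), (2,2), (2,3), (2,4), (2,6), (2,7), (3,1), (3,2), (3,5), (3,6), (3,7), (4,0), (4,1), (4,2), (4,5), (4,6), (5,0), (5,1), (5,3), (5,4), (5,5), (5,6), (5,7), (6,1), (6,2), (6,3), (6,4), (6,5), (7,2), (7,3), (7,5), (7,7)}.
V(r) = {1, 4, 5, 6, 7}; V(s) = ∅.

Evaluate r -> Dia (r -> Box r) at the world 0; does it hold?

Recall that Box ψ holds at a world iff ψ holds at every accessible world, and Dia ψ holds iff ψ holds at some accessible world.
At 0: r is false, Dia (r -> Box r) is true, so r -> Dia (r -> Box r) is true.
  At 0: Dia (r -> Box r) requires r -> Box r at some successor in {1, 2, 4, 5}.
    r -> Box r holds at 2, so Dia (r -> Box r) is true at 0.
      At 2: r is false, Box r is false, so r -> Box r is true.

Yes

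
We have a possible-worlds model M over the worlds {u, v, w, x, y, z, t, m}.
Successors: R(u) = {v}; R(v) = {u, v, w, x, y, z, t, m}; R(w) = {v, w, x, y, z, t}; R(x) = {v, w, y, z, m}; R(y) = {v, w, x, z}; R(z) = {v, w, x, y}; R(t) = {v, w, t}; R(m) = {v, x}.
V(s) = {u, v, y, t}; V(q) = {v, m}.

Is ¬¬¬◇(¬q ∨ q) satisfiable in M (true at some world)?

No

Let φ = ¬¬¬◇(¬q ∨ q). Evaluate φ at each world:
  u (successors {v}): φ is false.
  v (successors {u, v, w, x, y, z, t, m}): φ is false.
  w (successors {v, w, x, y, z, t}): φ is false.
  x (successors {v, w, y, z, m}): φ is false.
  y (successors {v, w, x, z}): φ is false.
  z (successors {v, w, x, y}): φ is false.
  t (successors {v, w, t}): φ is false.
  m (successors {v, x}): φ is false.
For instance, at v:
  At v: ¬¬◇(¬q ∨ q) is true, so ¬¬¬◇(¬q ∨ q) is false.
    At v: ¬◇(¬q ∨ q) is false, so ¬¬◇(¬q ∨ q) is true.
      At v: ◇(¬q ∨ q) is true, so ¬◇(¬q ∨ q) is false.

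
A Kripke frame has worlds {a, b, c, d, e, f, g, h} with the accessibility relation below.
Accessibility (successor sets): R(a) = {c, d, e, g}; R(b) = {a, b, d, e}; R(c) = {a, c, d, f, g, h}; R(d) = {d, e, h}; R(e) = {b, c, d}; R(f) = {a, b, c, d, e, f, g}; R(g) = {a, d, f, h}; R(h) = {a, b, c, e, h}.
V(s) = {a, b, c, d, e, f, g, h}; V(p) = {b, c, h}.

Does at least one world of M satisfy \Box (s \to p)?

Let φ = \Box (s \to p). Evaluate φ at each world:
  a (successors {c, d, e, g}): φ is false.
  b (successors {a, b, d, e}): φ is false.
  c (successors {a, c, d, f, g, h}): φ is false.
  d (successors {d, e, h}): φ is false.
  e (successors {b, c, d}): φ is false.
  f (successors {a, b, c, d, e, f, g}): φ is false.
  g (successors {a, d, f, h}): φ is false.
  h (successors {a, b, c, e, h}): φ is false.
For instance, at d:
  At d: \Box (s \to p) requires s \to p at every successor {d, e, h}.
    s \to p fails at d, so \Box (s \to p) is false at d.

No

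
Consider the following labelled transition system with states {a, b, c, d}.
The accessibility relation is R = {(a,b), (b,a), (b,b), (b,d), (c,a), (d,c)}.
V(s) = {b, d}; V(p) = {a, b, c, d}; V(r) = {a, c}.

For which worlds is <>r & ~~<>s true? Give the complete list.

Let φ = <>r & ~~<>s. Evaluate φ at each world:
  a (successors {b}): φ is false.
  b (successors {a, b, d}): φ is true.
  c (successors {a}): φ is false.
  d (successors {c}): φ is false.
For instance, at a:
  At a: <>r is false, ~~<>s is true, so <>r & ~~<>s is false.
    At a: <>r requires r at some successor in {b}.
      At b: r is false.
    So <>r is false at a.
    At a: ~<>s is false, so ~~<>s is true.
      At a: <>s is true, so ~<>s is false.
Satisfying worlds: {b}

b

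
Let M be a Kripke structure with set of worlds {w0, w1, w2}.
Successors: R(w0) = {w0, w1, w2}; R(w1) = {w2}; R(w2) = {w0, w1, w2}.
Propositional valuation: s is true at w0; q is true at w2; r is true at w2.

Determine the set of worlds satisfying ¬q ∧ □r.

Recall that □ψ holds at a world iff ψ holds at every accessible world, and ◇ψ holds iff ψ holds at some accessible world.
Let φ = ¬q ∧ □r. Evaluate φ at each world:
  w0 (successors {w0, w1, w2}): φ is false.
  w1 (successors {w2}): φ is true.
  w2 (successors {w0, w1, w2}): φ is false.
For instance, at w0:
  At w0: ¬q is true, □r is false, so ¬q ∧ □r is false.
    At w0: □r requires r at every successor {w0, w1, w2}.
      r fails at w0, so □r is false at w0.
Satisfying worlds: {w1}

w1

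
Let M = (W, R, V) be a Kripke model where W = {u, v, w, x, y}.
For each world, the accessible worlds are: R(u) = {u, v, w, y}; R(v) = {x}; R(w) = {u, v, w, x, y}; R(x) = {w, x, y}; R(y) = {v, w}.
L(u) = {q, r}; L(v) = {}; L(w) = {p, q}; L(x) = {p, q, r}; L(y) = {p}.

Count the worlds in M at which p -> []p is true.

Let φ = p -> []p. Evaluate φ at each world:
  u (successors {u, v, w, y}): φ is true.
  v (successors {x}): φ is true.
  w (successors {u, v, w, x, y}): φ is false.
  x (successors {w, x, y}): φ is true.
  y (successors {v, w}): φ is false.
For instance, at y:
  At y: p is true, []p is false, so p -> []p is false.
    At y: []p requires p at every successor {v, w}.
      p fails at v, so []p is false at y.
Satisfying worlds: {u, v, x}

3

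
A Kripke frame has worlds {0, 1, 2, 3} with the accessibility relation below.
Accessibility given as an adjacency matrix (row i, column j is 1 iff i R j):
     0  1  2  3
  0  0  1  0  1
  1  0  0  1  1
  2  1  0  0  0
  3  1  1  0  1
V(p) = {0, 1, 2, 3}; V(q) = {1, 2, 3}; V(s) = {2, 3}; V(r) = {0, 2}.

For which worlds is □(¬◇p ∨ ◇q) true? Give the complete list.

Let φ = □(¬◇p ∨ ◇q). Evaluate φ at each world:
  0 (successors {1, 3}): φ is true.
  1 (successors {2, 3}): φ is false.
  2 (successors {0}): φ is true.
  3 (successors {0, 1, 3}): φ is true.
For instance, at 3:
  At 3: □(¬◇p ∨ ◇q) requires ¬◇p ∨ ◇q at every successor {0, 1, 3}.
      At 0: ¬◇p is false, ◇q is true, so ¬◇p ∨ ◇q is true.
      At 1: ¬◇p is false, ◇q is true, so ¬◇p ∨ ◇q is true.
      At 3: ¬◇p is false, ◇q is true, so ¬◇p ∨ ◇q is true.
  So □(¬◇p ∨ ◇q) is true at 3.
Satisfying worlds: {0, 2, 3}

0, 2, 3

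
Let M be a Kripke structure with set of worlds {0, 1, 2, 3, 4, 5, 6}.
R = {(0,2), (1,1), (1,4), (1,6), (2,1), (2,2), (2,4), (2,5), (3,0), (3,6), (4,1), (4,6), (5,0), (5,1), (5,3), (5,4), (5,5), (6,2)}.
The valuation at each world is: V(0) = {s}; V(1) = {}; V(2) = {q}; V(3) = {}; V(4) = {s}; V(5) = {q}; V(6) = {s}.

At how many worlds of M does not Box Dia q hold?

Recall that Box ψ holds at a world iff ψ holds at every accessible world, and Dia ψ holds iff ψ holds at some accessible world.
Let φ = not Box Dia q. Evaluate φ at each world:
  0 (successors {2}): φ is false.
  1 (successors {1, 4, 6}): φ is true.
  2 (successors {1, 2, 4, 5}): φ is true.
  3 (successors {0, 6}): φ is false.
  4 (successors {1, 6}): φ is true.
  5 (successors {0, 1, 3, 4, 5}): φ is true.
  6 (successors {2}): φ is false.
For instance, at 1:
  At 1: Box Dia q is false, so not Box Dia q is true.
    At 1: Box Dia q requires Dia q at every successor {1, 4, 6}.
      Dia q fails at 1, so Box Dia q is false at 1.
Satisfying worlds: {1, 2, 4, 5}

4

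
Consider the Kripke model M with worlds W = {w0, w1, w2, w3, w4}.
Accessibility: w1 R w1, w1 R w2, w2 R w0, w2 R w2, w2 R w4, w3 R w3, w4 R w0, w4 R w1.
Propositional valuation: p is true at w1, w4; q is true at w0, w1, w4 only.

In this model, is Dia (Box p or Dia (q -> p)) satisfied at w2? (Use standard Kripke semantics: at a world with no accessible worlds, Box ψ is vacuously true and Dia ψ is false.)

Yes

Recall that Box ψ holds at a world iff ψ holds at every accessible world, and Dia ψ holds iff ψ holds at some accessible world.
At w2: Dia (Box p or Dia (q -> p)) requires Box p or Dia (q -> p) at some successor in {w0, w2, w4}.
  Box p or Dia (q -> p) holds at w0, so Dia (Box p or Dia (q -> p)) is true at w2.
    At w0: Box p is true, Dia (q -> p) is false, so Box p or Dia (q -> p) is true.
      At w0: no accessible worlds, so Box p holds vacuously.
      At w0: no accessible worlds, so Dia (q -> p) is false.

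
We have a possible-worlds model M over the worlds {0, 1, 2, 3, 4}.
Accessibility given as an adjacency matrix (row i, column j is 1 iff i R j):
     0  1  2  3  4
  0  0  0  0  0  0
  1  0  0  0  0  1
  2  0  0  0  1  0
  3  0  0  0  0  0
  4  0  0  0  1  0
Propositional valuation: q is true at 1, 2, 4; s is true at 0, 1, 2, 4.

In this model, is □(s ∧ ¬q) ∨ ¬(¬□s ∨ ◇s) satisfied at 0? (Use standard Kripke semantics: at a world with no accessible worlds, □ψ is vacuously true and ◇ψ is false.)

At 0: □(s ∧ ¬q) is true, ¬(¬□s ∨ ◇s) is true, so □(s ∧ ¬q) ∨ ¬(¬□s ∨ ◇s) is true.
  At 0: no accessible worlds, so □(s ∧ ¬q) holds vacuously.
  At 0: ¬□s ∨ ◇s is false, so ¬(¬□s ∨ ◇s) is true.
    At 0: ¬□s is false, ◇s is false, so ¬□s ∨ ◇s is false.
      At 0: □s is true, so ¬□s is false.
      At 0: no accessible worlds, so ◇s is false.

Yes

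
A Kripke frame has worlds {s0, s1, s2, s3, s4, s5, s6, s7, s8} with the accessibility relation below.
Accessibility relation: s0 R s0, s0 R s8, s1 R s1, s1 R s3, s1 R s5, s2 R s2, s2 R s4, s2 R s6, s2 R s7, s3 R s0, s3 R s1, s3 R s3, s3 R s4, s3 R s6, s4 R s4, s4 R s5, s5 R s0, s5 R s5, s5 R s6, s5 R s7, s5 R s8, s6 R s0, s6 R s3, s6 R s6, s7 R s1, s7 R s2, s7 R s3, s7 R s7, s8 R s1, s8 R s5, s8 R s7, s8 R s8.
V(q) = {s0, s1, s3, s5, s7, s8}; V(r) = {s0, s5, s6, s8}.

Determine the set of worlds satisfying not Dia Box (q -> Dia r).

Let φ = not Dia Box (q -> Dia r). Evaluate φ at each world:
  s0 (successors {s0, s8}): φ is false.
  s1 (successors {s1, s3, s5}): φ is false.
  s2 (successors {s2, s4, s6, s7}): φ is false.
  s3 (successors {s0, s1, s3, s4, s6}): φ is false.
  s4 (successors {s4, s5}): φ is false.
  s5 (successors {s0, s5, s6, s7, s8}): φ is false.
  s6 (successors {s0, s3, s6}): φ is false.
  s7 (successors {s1, s2, s3, s7}): φ is false.
  s8 (successors {s1, s5, s7, s8}): φ is false.
For instance, at s5:
  At s5: Dia Box (q -> Dia r) is true, so not Dia Box (q -> Dia r) is false.
    At s5: Dia Box (q -> Dia r) requires Box (q -> Dia r) at some successor in {s0, s5, s6, s7, s8}.
      Box (q -> Dia r) holds at s0, so Dia Box (q -> Dia r) is true at s5.
Satisfying worlds: none.

none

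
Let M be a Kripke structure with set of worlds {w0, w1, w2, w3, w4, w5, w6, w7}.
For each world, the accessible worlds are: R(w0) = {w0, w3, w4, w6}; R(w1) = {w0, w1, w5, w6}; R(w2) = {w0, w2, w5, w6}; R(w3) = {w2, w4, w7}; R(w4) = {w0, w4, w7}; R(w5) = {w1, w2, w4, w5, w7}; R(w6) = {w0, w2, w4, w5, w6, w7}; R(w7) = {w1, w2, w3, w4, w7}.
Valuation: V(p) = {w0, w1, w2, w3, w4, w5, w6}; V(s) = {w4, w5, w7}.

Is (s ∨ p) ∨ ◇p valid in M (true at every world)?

Yes

Recall that ◇ψ holds at a world iff ψ holds at some accessible world.
Let φ = (s ∨ p) ∨ ◇p. Evaluate φ at each world:
  w0 (successors {w0, w3, w4, w6}): φ is true.
  w1 (successors {w0, w1, w5, w6}): φ is true.
  w2 (successors {w0, w2, w5, w6}): φ is true.
  w3 (successors {w2, w4, w7}): φ is true.
  w4 (successors {w0, w4, w7}): φ is true.
  w5 (successors {w1, w2, w4, w5, w7}): φ is true.
  w6 (successors {w0, w2, w4, w5, w6, w7}): φ is true.
  w7 (successors {w1, w2, w3, w4, w7}): φ is true.
For instance, at w5:
  At w5: s ∨ p is true, ◇p is true, so (s ∨ p) ∨ ◇p is true.
    At w5: ◇p requires p at some successor in {w1, w2, w4, w5, w7}.
      p holds at w1, so ◇p is true at w5.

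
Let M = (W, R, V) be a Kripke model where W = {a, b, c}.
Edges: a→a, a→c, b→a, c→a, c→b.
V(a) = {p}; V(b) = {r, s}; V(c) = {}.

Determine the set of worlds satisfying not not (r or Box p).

b

Let φ = not not (r or Box p). Evaluate φ at each world:
  a (successors {a, c}): φ is false.
  b (successors {a}): φ is true.
  c (successors {a, b}): φ is false.
For instance, at b:
  At b: not (r or Box p) is false, so not not (r or Box p) is true.
    At b: r or Box p is true, so not (r or Box p) is false.
      At b: r is true, Box p is true, so r or Box p is true.
Satisfying worlds: {b}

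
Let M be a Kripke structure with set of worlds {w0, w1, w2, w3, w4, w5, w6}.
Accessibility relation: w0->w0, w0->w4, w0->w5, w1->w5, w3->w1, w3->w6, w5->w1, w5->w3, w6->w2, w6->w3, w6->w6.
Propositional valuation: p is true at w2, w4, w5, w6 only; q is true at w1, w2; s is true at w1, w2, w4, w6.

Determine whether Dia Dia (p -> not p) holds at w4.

No

At w4: no accessible worlds, so Dia Dia (p -> not p) is false.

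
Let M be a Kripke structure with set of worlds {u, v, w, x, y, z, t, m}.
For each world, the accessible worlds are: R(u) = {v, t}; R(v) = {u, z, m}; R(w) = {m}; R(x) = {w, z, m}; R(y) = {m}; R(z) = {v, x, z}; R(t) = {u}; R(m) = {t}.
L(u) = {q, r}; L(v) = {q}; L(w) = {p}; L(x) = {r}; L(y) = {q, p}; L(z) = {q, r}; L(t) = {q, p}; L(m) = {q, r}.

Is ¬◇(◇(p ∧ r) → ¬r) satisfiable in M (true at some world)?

No

Recall that ◇ψ holds at a world iff ψ holds at some accessible world.
Let φ = ¬◇(◇(p ∧ r) → ¬r). Evaluate φ at each world:
  u (successors {v, t}): φ is false.
  v (successors {u, z, m}): φ is false.
  w (successors {m}): φ is false.
  x (successors {w, z, m}): φ is false.
  y (successors {m}): φ is false.
  z (successors {v, x, z}): φ is false.
  t (successors {u}): φ is false.
  m (successors {t}): φ is false.
For instance, at x:
  At x: ◇(◇(p ∧ r) → ¬r) is true, so ¬◇(◇(p ∧ r) → ¬r) is false.
    At x: ◇(◇(p ∧ r) → ¬r) requires ◇(p ∧ r) → ¬r at some successor in {w, z, m}.
      ◇(p ∧ r) → ¬r holds at w, so ◇(◇(p ∧ r) → ¬r) is true at x.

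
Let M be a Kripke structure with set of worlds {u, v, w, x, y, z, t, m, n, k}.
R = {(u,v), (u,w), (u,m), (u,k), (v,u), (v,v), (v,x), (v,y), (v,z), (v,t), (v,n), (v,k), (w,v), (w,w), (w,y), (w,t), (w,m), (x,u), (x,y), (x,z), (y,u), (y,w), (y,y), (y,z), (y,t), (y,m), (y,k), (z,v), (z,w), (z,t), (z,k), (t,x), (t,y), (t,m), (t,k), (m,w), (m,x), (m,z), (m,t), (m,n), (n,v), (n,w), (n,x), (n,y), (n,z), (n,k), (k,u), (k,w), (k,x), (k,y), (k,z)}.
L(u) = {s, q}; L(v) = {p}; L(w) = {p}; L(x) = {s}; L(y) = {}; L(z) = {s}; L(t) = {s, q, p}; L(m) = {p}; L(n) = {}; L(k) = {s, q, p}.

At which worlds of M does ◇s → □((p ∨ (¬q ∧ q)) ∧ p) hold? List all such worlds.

u, z

Recall that □ψ holds at a world iff ψ holds at every accessible world, and ◇ψ holds iff ψ holds at some accessible world.
Let φ = ◇s → □((p ∨ (¬q ∧ q)) ∧ p). Evaluate φ at each world:
  u (successors {v, w, m, k}): φ is true.
  v (successors {u, v, x, y, z, t, n, k}): φ is false.
  w (successors {v, w, y, t, m}): φ is false.
  x (successors {u, y, z}): φ is false.
  y (successors {u, w, y, z, t, m, k}): φ is false.
  z (successors {v, w, t, k}): φ is true.
  t (successors {x, y, m, k}): φ is false.
  m (successors {w, x, z, t, n}): φ is false.
  n (successors {v, w, x, y, z, k}): φ is false.
  k (successors {u, w, x, y, z}): φ is false.
For instance, at z:
  At z: ◇s is true, □((p ∨ (¬q ∧ q)) ∧ p) is true, so ◇s → □((p ∨ (¬q ∧ q)) ∧ p) is true.
    At z: ◇s requires s at some successor in {v, w, t, k}.
      s holds at t, so ◇s is true at z.
    At z: □((p ∨ (¬q ∧ q)) ∧ p) requires (p ∨ (¬q ∧ q)) ∧ p at every successor {v, w, t, k}.
      At v: (p ∨ (¬q ∧ q)) ∧ p is true.
      At w: (p ∨ (¬q ∧ q)) ∧ p is true.
      At t: (p ∨ (¬q ∧ q)) ∧ p is true.
      At k: (p ∨ (¬q ∧ q)) ∧ p is true.
    So □((p ∨ (¬q ∧ q)) ∧ p) is true at z.
Satisfying worlds: {u, z}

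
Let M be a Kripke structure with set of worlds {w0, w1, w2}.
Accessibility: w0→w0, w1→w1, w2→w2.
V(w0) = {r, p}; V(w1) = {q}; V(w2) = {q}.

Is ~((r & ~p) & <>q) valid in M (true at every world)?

Let φ = ~((r & ~p) & <>q). Evaluate φ at each world:
  w0 (successors {w0}): φ is true.
  w1 (successors {w1}): φ is true.
  w2 (successors {w2}): φ is true.
For instance, at w1:
  At w1: (r & ~p) & <>q is false, so ~((r & ~p) & <>q) is true.
    At w1: r & ~p is false, <>q is true, so (r & ~p) & <>q is false.
      At w1: <>q requires q at some successor in {w1}.
        q holds at w1, so <>q is true at w1.

Yes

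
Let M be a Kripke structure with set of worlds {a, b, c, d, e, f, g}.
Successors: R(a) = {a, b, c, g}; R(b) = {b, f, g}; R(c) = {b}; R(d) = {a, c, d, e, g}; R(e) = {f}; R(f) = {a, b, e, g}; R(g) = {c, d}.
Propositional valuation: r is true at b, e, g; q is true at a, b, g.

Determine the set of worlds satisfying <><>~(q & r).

Let φ = <><>~(q & r). Evaluate φ at each world:
  a (successors {a, b, c, g}): φ is true.
  b (successors {b, f, g}): φ is true.
  c (successors {b}): φ is true.
  d (successors {a, c, d, e, g}): φ is true.
  e (successors {f}): φ is true.
  f (successors {a, b, e, g}): φ is true.
  g (successors {c, d}): φ is true.
For instance, at e:
  At e: <><>~(q & r) requires <>~(q & r) at some successor in {f}.
    <>~(q & r) holds at f, so <><>~(q & r) is true at e.
      At f: <>~(q & r) requires ~(q & r) at some successor in {a, b, e, g}.
        ~(q & r) holds at a, so <>~(q & r) is true at f.
Satisfying worlds: {a, b, c, d, e, f, g}

a, b, c, d, e, f, g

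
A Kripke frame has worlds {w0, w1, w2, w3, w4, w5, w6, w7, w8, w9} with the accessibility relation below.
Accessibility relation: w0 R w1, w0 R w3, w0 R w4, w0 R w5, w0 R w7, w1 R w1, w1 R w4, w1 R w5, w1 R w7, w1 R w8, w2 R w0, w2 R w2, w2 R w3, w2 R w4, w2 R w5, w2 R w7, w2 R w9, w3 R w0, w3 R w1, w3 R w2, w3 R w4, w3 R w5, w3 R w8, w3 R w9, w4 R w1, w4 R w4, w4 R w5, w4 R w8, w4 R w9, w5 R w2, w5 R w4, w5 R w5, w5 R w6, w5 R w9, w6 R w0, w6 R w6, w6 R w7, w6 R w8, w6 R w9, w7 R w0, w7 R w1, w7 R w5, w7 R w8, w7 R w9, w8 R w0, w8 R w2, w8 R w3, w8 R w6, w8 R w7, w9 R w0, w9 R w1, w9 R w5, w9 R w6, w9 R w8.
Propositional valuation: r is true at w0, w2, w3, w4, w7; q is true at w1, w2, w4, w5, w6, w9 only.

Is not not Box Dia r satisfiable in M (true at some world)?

Yes

Let φ = not not Box Dia r. Evaluate φ at each world:
  w0 (successors {w1, w3, w4, w5, w7}): φ is true.
  w1 (successors {w1, w4, w5, w7, w8}): φ is true.
  w2 (successors {w0, w2, w3, w4, w5, w7, w9}): φ is true.
  w3 (successors {w0, w1, w2, w4, w5, w8, w9}): φ is true.
  w4 (successors {w1, w4, w5, w8, w9}): φ is true.
  w5 (successors {w2, w4, w5, w6, w9}): φ is true.
  w6 (successors {w0, w6, w7, w8, w9}): φ is true.
  w7 (successors {w0, w1, w5, w8, w9}): φ is true.
  w8 (successors {w0, w2, w3, w6, w7}): φ is true.
  w9 (successors {w0, w1, w5, w6, w8}): φ is true.
Detail at w0 (witness):
  At w0: not Box Dia r is false, so not not Box Dia r is true.
    At w0: Box Dia r is true, so not Box Dia r is false.
      At w0: Box Dia r requires Dia r at every successor {w1, w3, w4, w5, w7}.
        At w1: Dia r is true.
        At w3: Dia r is true.
        At w4: Dia r is true.
        At w5: Dia r is true.
        At w7: Dia r is true.
      So Box Dia r is true at w0.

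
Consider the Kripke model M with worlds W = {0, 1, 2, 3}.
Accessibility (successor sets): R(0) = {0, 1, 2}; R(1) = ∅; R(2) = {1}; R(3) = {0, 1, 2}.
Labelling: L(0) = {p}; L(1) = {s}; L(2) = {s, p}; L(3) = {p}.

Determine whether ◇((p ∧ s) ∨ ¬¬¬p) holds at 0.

At 0: ◇((p ∧ s) ∨ ¬¬¬p) requires (p ∧ s) ∨ ¬¬¬p at some successor in {0, 1, 2}.
  (p ∧ s) ∨ ¬¬¬p holds at 1, so ◇((p ∧ s) ∨ ¬¬¬p) is true at 0.

Yes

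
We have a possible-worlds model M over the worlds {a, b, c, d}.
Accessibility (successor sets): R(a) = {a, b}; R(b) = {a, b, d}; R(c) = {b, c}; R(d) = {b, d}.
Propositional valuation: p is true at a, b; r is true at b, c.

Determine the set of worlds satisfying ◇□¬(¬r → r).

Recall that □ψ holds at a world iff ψ holds at every accessible world, and ◇ψ holds iff ψ holds at some accessible world.
Let φ = ◇□¬(¬r → r). Evaluate φ at each world:
  a (successors {a, b}): φ is false.
  b (successors {a, b, d}): φ is false.
  c (successors {b, c}): φ is false.
  d (successors {b, d}): φ is false.
For instance, at c:
  At c: ◇□¬(¬r → r) requires □¬(¬r → r) at some successor in {b, c}.
    At b: □¬(¬r → r) is false.
    At c: □¬(¬r → r) is false.
  So ◇□¬(¬r → r) is false at c.
Satisfying worlds: none.

none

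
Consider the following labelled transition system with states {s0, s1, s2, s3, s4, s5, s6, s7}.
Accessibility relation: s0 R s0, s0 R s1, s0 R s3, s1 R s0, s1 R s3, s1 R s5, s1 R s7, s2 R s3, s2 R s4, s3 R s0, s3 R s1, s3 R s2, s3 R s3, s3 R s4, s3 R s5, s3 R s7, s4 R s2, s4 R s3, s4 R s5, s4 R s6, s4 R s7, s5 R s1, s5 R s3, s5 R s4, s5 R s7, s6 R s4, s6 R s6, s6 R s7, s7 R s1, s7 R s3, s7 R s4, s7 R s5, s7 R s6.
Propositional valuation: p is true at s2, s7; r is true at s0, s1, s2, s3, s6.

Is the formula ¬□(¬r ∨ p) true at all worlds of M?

Let φ = ¬□(¬r ∨ p). Evaluate φ at each world:
  s0 (successors {s0, s1, s3}): φ is true.
  s1 (successors {s0, s3, s5, s7}): φ is true.
  s2 (successors {s3, s4}): φ is true.
  s3 (successors {s0, s1, s2, s3, s4, s5, s7}): φ is true.
  s4 (successors {s2, s3, s5, s6, s7}): φ is true.
  s5 (successors {s1, s3, s4, s7}): φ is true.
  s6 (successors {s4, s6, s7}): φ is true.
  s7 (successors {s1, s3, s4, s5, s6}): φ is true.
For instance, at s1:
  At s1: □(¬r ∨ p) is false, so ¬□(¬r ∨ p) is true.
    At s1: □(¬r ∨ p) requires ¬r ∨ p at every successor {s0, s3, s5, s7}.
      ¬r ∨ p fails at s0, so □(¬r ∨ p) is false at s1.

Yes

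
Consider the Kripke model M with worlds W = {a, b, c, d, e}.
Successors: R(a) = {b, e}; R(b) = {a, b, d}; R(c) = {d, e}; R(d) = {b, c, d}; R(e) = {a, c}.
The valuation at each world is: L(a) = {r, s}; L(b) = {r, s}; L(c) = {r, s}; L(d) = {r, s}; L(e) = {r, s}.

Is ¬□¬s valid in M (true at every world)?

Yes

Let φ = ¬□¬s. Evaluate φ at each world:
  a (successors {b, e}): φ is true.
  b (successors {a, b, d}): φ is true.
  c (successors {d, e}): φ is true.
  d (successors {b, c, d}): φ is true.
  e (successors {a, c}): φ is true.
For instance, at a:
  At a: □¬s is false, so ¬□¬s is true.
    At a: □¬s requires ¬s at every successor {b, e}.
      ¬s fails at b, so □¬s is false at a.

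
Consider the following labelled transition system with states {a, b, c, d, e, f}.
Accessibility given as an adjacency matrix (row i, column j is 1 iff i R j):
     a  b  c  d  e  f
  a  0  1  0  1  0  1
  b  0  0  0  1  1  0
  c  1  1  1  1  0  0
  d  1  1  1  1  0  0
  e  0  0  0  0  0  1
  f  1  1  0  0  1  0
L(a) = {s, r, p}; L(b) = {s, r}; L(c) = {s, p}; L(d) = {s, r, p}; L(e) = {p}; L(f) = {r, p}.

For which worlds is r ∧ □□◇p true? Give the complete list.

Recall that □ψ holds at a world iff ψ holds at every accessible world, and ◇ψ holds iff ψ holds at some accessible world.
Let φ = r ∧ □□◇p. Evaluate φ at each world:
  a (successors {b, d, f}): φ is true.
  b (successors {d, e}): φ is true.
  c (successors {a, b, c, d}): φ is false.
  d (successors {a, b, c, d}): φ is true.
  e (successors {f}): φ is false.
  f (successors {a, b, e}): φ is true.
For instance, at e:
  At e: r is false, □□◇p is true, so r ∧ □□◇p is false.
    At e: □□◇p requires □◇p at every successor {f}.
      At f: □◇p is true.
    So □□◇p is true at e.
Satisfying worlds: {a, b, d, f}

a, b, d, f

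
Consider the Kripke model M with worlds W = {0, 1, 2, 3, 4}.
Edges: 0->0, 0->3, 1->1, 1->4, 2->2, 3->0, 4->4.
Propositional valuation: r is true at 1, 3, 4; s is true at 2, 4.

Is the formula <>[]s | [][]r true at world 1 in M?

At 1: <>[]s is true, [][]r is true, so <>[]s | [][]r is true.
  At 1: <>[]s requires []s at some successor in {1, 4}.
    []s holds at 4, so <>[]s is true at 1.
      At 4: []s requires s at every successor {4}.
        At 4: s is true.
      So []s is true at 4.
  At 1: [][]r requires []r at every successor {1, 4}.
      At 1: []r requires r at every successor {1, 4}.
        At 1: r is true.
        At 4: r is true.
      So []r is true at 1.
      At 4: []r requires r at every successor {4}.
        At 4: r is true.
      So []r is true at 4.
  So [][]r is true at 1.

Yes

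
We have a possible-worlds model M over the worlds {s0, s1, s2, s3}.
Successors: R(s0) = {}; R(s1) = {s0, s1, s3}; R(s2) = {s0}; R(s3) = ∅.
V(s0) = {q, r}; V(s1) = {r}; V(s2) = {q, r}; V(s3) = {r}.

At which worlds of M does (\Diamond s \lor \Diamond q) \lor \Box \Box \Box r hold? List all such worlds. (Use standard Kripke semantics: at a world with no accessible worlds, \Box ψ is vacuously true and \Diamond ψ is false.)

s0, s1, s2, s3

Let φ = (\Diamond s \lor \Diamond q) \lor \Box \Box \Box r. Evaluate φ at each world:
  s0 (successors ∅): φ is true.
  s1 (successors {s0, s1, s3}): φ is true.
  s2 (successors {s0}): φ is true.
  s3 (successors ∅): φ is true.
For instance, at s2:
  At s2: \Diamond s \lor \Diamond q is true, \Box \Box \Box r is true, so (\Diamond s \lor \Diamond q) \lor \Box \Box \Box r is true.
    At s2: \Diamond s is false, \Diamond q is true, so \Diamond s \lor \Diamond q is true.
      At s2: \Diamond s requires s at some successor in {s0}.
        At s0: s is false.
      So \Diamond s is false at s2.
      At s2: \Diamond q requires q at some successor in {s0}.
        q holds at s0, so \Diamond q is true at s2.
    At s2: \Box \Box \Box r requires \Box \Box r at every successor {s0}.
      At s0: \Box \Box r is true.
    So \Box \Box \Box r is true at s2.
Satisfying worlds: {s0, s1, s2, s3}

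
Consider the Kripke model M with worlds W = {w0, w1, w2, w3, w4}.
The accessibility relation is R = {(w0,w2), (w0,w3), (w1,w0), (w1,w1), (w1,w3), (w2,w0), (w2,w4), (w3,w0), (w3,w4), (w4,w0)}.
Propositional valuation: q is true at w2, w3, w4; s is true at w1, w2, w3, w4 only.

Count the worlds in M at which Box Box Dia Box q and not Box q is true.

Let φ = Box Box Dia Box q and not Box q. Evaluate φ at each world:
  w0 (successors {w2, w3}): φ is false.
  w1 (successors {w0, w1, w3}): φ is false.
  w2 (successors {w0, w4}): φ is false.
  w3 (successors {w0, w4}): φ is false.
  w4 (successors {w0}): φ is true.
For instance, at w3:
  At w3: Box Box Dia Box q is false, not Box q is true, so Box Box Dia Box q and not Box q is false.
    At w3: Box Box Dia Box q requires Box Dia Box q at every successor {w0, w4}.
      Box Dia Box q fails at w4, so Box Box Dia Box q is false at w3.
    At w3: Box q is false, so not Box q is true.
      At w3: Box q requires q at every successor {w0, w4}.
        q fails at w0, so Box q is false at w3.
Satisfying worlds: {w4}

1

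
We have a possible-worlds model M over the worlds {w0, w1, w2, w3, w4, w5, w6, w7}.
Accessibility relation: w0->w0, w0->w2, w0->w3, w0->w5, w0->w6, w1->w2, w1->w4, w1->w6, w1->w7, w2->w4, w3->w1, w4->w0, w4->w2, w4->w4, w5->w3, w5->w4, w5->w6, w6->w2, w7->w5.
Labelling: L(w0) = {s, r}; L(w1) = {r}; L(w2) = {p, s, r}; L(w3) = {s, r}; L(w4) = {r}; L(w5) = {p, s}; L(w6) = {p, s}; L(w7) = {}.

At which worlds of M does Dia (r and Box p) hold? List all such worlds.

Let φ = Dia (r and Box p). Evaluate φ at each world:
  w0 (successors {w0, w2, w3, w5, w6}): φ is false.
  w1 (successors {w2, w4, w6, w7}): φ is false.
  w2 (successors {w4}): φ is false.
  w3 (successors {w1}): φ is false.
  w4 (successors {w0, w2, w4}): φ is false.
  w5 (successors {w3, w4, w6}): φ is false.
  w6 (successors {w2}): φ is false.
  w7 (successors {w5}): φ is false.
For instance, at w6:
  At w6: Dia (r and Box p) requires r and Box p at some successor in {w2}.
    At w2: r and Box p is false.
  So Dia (r and Box p) is false at w6.
Satisfying worlds: none.

none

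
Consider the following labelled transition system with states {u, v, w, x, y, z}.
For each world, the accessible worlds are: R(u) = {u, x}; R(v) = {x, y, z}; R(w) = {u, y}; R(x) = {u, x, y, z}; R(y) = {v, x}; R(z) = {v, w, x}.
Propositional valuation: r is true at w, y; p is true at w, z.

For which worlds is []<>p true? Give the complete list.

Recall that []ψ holds at a world iff ψ holds at every accessible world, and <>ψ holds iff ψ holds at some accessible world.
Let φ = []<>p. Evaluate φ at each world:
  u (successors {u, x}): φ is false.
  v (successors {x, y, z}): φ is false.
  w (successors {u, y}): φ is false.
  x (successors {u, x, y, z}): φ is false.
  y (successors {v, x}): φ is true.
  z (successors {v, w, x}): φ is false.
For instance, at x:
  At x: []<>p requires <>p at every successor {u, x, y, z}.
    <>p fails at u, so []<>p is false at x.
      At u: <>p requires p at some successor in {u, x}.
        At u: p is false.
        At x: p is false.
      So <>p is false at u.
Satisfying worlds: {y}

y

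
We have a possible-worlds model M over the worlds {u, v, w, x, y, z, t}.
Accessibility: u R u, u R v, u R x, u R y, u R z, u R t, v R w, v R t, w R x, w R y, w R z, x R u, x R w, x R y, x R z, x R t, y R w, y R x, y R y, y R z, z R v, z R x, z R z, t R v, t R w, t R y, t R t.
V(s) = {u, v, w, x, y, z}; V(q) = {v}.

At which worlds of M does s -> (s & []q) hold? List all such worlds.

t

Let φ = s -> (s & []q). Evaluate φ at each world:
  u (successors {u, v, x, y, z, t}): φ is false.
  v (successors {w, t}): φ is false.
  w (successors {x, y, z}): φ is false.
  x (successors {u, w, y, z, t}): φ is false.
  y (successors {w, x, y, z}): φ is false.
  z (successors {v, x, z}): φ is false.
  t (successors {v, w, y, t}): φ is true.
For instance, at x:
  At x: s is true, s & []q is false, so s -> (s & []q) is false.
    At x: s is true, []q is false, so s & []q is false.
      At x: []q requires q at every successor {u, w, y, z, t}.
        q fails at u, so []q is false at x.
Satisfying worlds: {t}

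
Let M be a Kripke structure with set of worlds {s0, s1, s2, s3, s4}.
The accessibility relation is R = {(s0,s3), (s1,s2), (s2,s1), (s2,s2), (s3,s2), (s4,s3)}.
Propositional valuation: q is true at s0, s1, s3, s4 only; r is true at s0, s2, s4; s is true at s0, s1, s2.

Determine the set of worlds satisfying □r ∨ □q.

Let φ = □r ∨ □q. Evaluate φ at each world:
  s0 (successors {s3}): φ is true.
  s1 (successors {s2}): φ is true.
  s2 (successors {s1, s2}): φ is false.
  s3 (successors {s2}): φ is true.
  s4 (successors {s3}): φ is true.
For instance, at s2:
  At s2: □r is false, □q is false, so □r ∨ □q is false.
    At s2: □r requires r at every successor {s1, s2}.
      r fails at s1, so □r is false at s2.
    At s2: □q requires q at every successor {s1, s2}.
      q fails at s2, so □q is false at s2.
Satisfying worlds: {s0, s1, s3, s4}

s0, s1, s3, s4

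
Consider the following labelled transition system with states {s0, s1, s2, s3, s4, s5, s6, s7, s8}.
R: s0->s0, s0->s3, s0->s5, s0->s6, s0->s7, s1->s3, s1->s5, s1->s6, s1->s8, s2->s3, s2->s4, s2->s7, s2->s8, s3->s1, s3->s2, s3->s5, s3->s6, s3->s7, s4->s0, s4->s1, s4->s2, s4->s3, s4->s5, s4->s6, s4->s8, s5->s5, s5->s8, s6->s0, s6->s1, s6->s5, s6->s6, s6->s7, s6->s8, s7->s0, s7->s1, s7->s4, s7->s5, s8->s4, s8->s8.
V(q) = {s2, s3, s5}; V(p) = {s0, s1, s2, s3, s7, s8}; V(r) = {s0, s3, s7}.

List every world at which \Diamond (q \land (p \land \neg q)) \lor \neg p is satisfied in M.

s4, s5, s6

Let φ = \Diamond (q \land (p \land \neg q)) \lor \neg p. Evaluate φ at each world:
  s0 (successors {s0, s3, s5, s6, s7}): φ is false.
  s1 (successors {s3, s5, s6, s8}): φ is false.
  s2 (successors {s3, s4, s7, s8}): φ is false.
  s3 (successors {s1, s2, s5, s6, s7}): φ is false.
  s4 (successors {s0, s1, s2, s3, s5, s6, s8}): φ is true.
  s5 (successors {s5, s8}): φ is true.
  s6 (successors {s0, s1, s5, s6, s7, s8}): φ is true.
  s7 (successors {s0, s1, s4, s5}): φ is false.
  s8 (successors {s4, s8}): φ is false.
For instance, at s2:
  At s2: \Diamond (q \land (p \land \neg q)) is false, \neg p is false, so \Diamond (q \land (p \land \neg q)) \lor \neg p is false.
    At s2: \Diamond (q \land (p \land \neg q)) requires q \land (p \land \neg q) at some successor in {s3, s4, s7, s8}.
      At s3: q \land (p \land \neg q) is false.
      At s4: q \land (p \land \neg q) is false.
      At s7: q \land (p \land \neg q) is false.
      At s8: q \land (p \land \neg q) is false.
    So \Diamond (q \land (p \land \neg q)) is false at s2.
Satisfying worlds: {s4, s5, s6}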